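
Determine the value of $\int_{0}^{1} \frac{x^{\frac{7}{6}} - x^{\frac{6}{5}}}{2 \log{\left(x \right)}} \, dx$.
$- \log{\left(66 \right)} + \frac{\log{\left(4290 \right)}}{2}$

Introduce a parameter $a$ in the exponent: let $I(a) = \int_{0}^{1} \frac{- x^{\frac{6}{5}} + x^{a}}{2 \log{\left(x \right)}} \, dx$.

Since $\dfrac{\partial}{\partial a}\,x^{a} = x^{a} \ln x$, the $\ln x$ in the denominator cancels and
$$\frac{dI}{da} = \int_{0}^{1} \frac{1}{2} x^{a} \, dx = \frac{1}{2} \left[\frac{x^{a+1}}{a+1}\right]_0^1 = \frac{1}{2 \left(a + 1\right)}.$$

Integrating with respect to $a$ gives $I(a) = \log{\left(\frac{\sqrt{55} \sqrt{a + 1}}{11} \right)} + C$.

At $a = \frac{6}{5}$ the integrand is identically $0$, so $I(\frac{6}{5}) = 0$. The closed form gives $0$, hence $C = 0$.

Setting $a = \frac{7}{6}$:
$$I = - \log{\left(66 \right)} + \frac{\log{\left(4290 \right)}}{2}.$$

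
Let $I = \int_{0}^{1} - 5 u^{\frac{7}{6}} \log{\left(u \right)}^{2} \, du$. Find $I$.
$- \frac{2160}{2197}$

Consider the simpler parametrised integral
$$J(a) = \int_{0}^{1} - 5 u^{a} \, du = - \frac{5}{a + 1}.$$

Differentiating under the integral sign brings down a factor of $\ln u$:
$$\frac{dJ}{da} = \int_{0}^{1} - 5 u^{a} \log{\left(u \right)} \, du = \frac{5}{\left(a + 1\right)^{2}}.$$

Repeating twice in total — each differentiation brings down another $\ln u$ — gives
$$\frac{d^{2}J}{da^{2}} = \int_{0}^{1} - 5 u^{a} \log{\left(u \right)}^{2} \, du = - \frac{10}{\left(a + 1\right)^{3}},$$
and the integrand here is exactly the target integrand, so $I = - \frac{10}{\left(a + 1\right)^{3}}$.

Setting $a = \frac{7}{6}$:
$$I = - \frac{2160}{2197}.$$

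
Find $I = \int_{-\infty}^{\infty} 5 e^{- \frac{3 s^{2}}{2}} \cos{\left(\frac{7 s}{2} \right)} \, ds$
$\frac{5 \sqrt{6} \sqrt{\pi}}{3 e^{\frac{49}{24}}}$

Let $b$ denote the cosine frequency and define $I(b) = \int_{-\infty}^{\infty} 5 e^{- \frac{3 s^{2}}{2}} \cos{\left(b s \right)} \, ds$.

Differentiating under the integral sign,
$$I'(b) = \int_{-\infty}^{\infty} - 5 s e^{- \frac{3 s^{2}}{2}} \sin{\left(b s \right)} \, ds.$$

Integrate $\int_{-\infty}^{\infty} s \sin(b s)\, e^{- \frac{3 s^{2}}{2}}\, ds$ by parts with $u = \sin(b s)$ and $dv = s\, e^{- \frac{3 s^{2}}{2}}\, ds$, giving $v = - \frac{e^{- \frac{3 s^{2}}{2}}}{3}$. The boundary term vanishes and
$$\int_{-\infty}^{\infty} s \sin(b s)\, e^{- \frac{3 s^{2}}{2}}\, ds = \frac{b}{3} \int_{-\infty}^{\infty} \cos(b s)\, e^{- \frac{3 s^{2}}{2}}\, ds,$$
so $I'(b) = - \frac{b}{3}\, I(b)$.

This is a separable first-order ODE; solving with the initial condition $I(0) = \int_{-\infty}^{\infty} 5 e^{- \frac{3 s^{2}}{2}}\,ds = \frac{5 \sqrt{6} \sqrt{\pi}}{3}$ gives
$$I(b) = \frac{5 \sqrt{6} \sqrt{\pi} e^{- \frac{b^{2}}{6}}}{3}.$$

Setting $b = \frac{7}{2}$:
$$I = \frac{5 \sqrt{6} \sqrt{\pi}}{3 e^{\frac{49}{24}}}.$$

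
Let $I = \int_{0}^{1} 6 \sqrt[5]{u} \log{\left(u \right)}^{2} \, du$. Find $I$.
$\frac{125}{18}$

Consider the simpler parametrised integral
$$J(a) = \int_{0}^{1} 6 u^{a} \, du = \frac{6}{a + 1}.$$

Differentiating under the integral sign brings down a factor of $\ln u$:
$$\frac{dJ}{da} = \int_{0}^{1} 6 u^{a} \log{\left(u \right)} \, du = - \frac{6}{\left(a + 1\right)^{2}}.$$

Repeating twice in total — each differentiation brings down another $\ln u$ — gives
$$\frac{d^{2}J}{da^{2}} = \int_{0}^{1} 6 u^{a} \log{\left(u \right)}^{2} \, du = \frac{12}{\left(a + 1\right)^{3}},$$
and the integrand here is exactly the target integrand, so $I = \frac{12}{\left(a + 1\right)^{3}}$.

Setting $a = \frac{1}{5}$:
$$I = \frac{125}{18}.$$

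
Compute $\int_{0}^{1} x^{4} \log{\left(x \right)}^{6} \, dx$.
$\frac{144}{15625}$

Begin with the known integral
$$J(a) = \int_{0}^{1} x^{a} \, dx = \frac{1}{a + 1}.$$

Differentiating under the integral sign brings down a factor of $\ln x$:
$$\frac{dJ}{da} = \int_{0}^{1} x^{a} \log{\left(x \right)} \, dx = - \frac{1}{\left(a + 1\right)^{2}}.$$

Repeating $6$ times in total — each differentiation brings down another $\ln x$ — gives
$$\frac{d^{6}J}{da^{6}} = \int_{0}^{1} x^{a} \log{\left(x \right)}^{6} \, dx = \frac{720}{\left(a + 1\right)^{7}},$$
and the integrand here is exactly the target integrand, so $I = \frac{720}{\left(a + 1\right)^{7}}$.

Setting $a = 4$:
$$I = \frac{144}{15625}.$$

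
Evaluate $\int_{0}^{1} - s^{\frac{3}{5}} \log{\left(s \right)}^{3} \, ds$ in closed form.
$\frac{1875}{2048}$

Begin with the known integral
$$J(a) = \int_{0}^{1} - s^{a} \, ds = - \frac{1}{a + 1}.$$

Differentiating under the integral sign brings down a factor of $\ln s$:
$$\frac{dJ}{da} = \int_{0}^{1} - s^{a} \log{\left(s \right)} \, ds = \frac{1}{\left(a + 1\right)^{2}}.$$

Repeating $3$ times in total — each differentiation brings down another $\ln s$ — gives
$$\frac{d^{3}J}{da^{3}} = \int_{0}^{1} - s^{a} \log{\left(s \right)}^{3} \, ds = \frac{6}{\left(a + 1\right)^{4}},$$
and the integrand here is exactly the target integrand, so $I = \frac{6}{\left(a + 1\right)^{4}}$.

Setting $a = \frac{3}{5}$:
$$I = \frac{1875}{2048}.$$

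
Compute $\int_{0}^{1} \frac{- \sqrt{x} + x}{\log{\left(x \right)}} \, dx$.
$\log{\left(\frac{4}{3} \right)}$

Consider the one-parameter family: let $I(a) = \int_{0}^{1} \frac{- \sqrt{x} + x^{a}}{\log{\left(x \right)}} \, dx$.

Since $\dfrac{\partial}{\partial a}\,x^{a} = x^{a} \ln x$, the $\ln x$ in the denominator cancels and
$$\frac{dI}{da} = \int_{0}^{1} x^{a} \, dx = \left[\frac{x^{a+1}}{a+1}\right]_0^1 = \frac{1}{a + 1}.$$

Integrating with respect to $a$ gives $I(a) = \log{\left(\frac{2 a}{3} + \frac{2}{3} \right)} + C$.

At $a = \frac{1}{2}$ the integrand is identically $0$, so $I(\frac{1}{2}) = 0$. The closed form gives $0$, hence $C = 0$.

Setting $a = 1$:
$$I = \log{\left(\frac{4}{3} \right)}.$$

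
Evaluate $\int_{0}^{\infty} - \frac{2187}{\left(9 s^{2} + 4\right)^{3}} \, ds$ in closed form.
$- \frac{2187 \pi}{512}$

Recall the elementary integral
$$J(a) = \int_{0}^{\infty} - \frac{3}{a^{2} + s^{2}} \, ds = - \frac{3 \pi}{2 a}.$$

Differentiating under the integral sign with respect to $a$,
$$\frac{dJ}{da} = \int_{0}^{\infty} \frac{6 a}{\left(a^{2} + s^{2}\right)^{2}} \, ds = \frac{3 \pi}{2 a^{2}},$$
so $\int_{0}^{\infty} - \frac{3}{\left(a^{2} + s^{2}\right)^{2}} \, ds = - \frac{3 \pi}{4 a^{3}}$.

Repeating — each differentiation of $1/(s^2+a^2)^j$ produces $-2ja/(s^2+a^2)^{j+1}$ — and dividing through by $-2ja$ at each step yields, after $2$ differentiations in total,
$$\int_{0}^{\infty} - \frac{3}{\left(a^{2} + s^{2}\right)^{3}} \, ds = - \frac{9 \pi}{16 a^{5}}.$$

Setting $a = \frac{2}{3}$:
$$I = - \frac{2187 \pi}{512}.$$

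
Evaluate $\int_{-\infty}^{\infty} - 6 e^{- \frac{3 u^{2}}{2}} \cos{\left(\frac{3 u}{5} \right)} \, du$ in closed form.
$- \frac{2 \sqrt{6} \sqrt{\pi}}{e^{\frac{3}{50}}}$

Let $b$ denote the cosine frequency and define $I(b) = \int_{-\infty}^{\infty} - 6 e^{- \frac{3 u^{2}}{2}} \cos{\left(b u \right)} \, du$.

Differentiating under the integral sign,
$$I'(b) = \int_{-\infty}^{\infty} 6 u e^{- \frac{3 u^{2}}{2}} \sin{\left(b u \right)} \, du.$$

Integrate $\int_{-\infty}^{\infty} u \sin(b u)\, e^{- \frac{3 u^{2}}{2}}\, du$ by parts with $w = \sin(b u)$ and $dv = u\, e^{- \frac{3 u^{2}}{2}}\, du$, giving $v = - \frac{e^{- \frac{3 u^{2}}{2}}}{3}$. The boundary term vanishes and
$$\int_{-\infty}^{\infty} u \sin(b u)\, e^{- \frac{3 u^{2}}{2}}\, du = \frac{b}{3} \int_{-\infty}^{\infty} \cos(b u)\, e^{- \frac{3 u^{2}}{2}}\, du,$$
so $I'(b) = - \frac{b}{3}\, I(b)$.

This is a separable first-order ODE; solving with the initial condition $I(0) = \int_{-\infty}^{\infty} - 6 e^{- \frac{3 u^{2}}{2}}\,du = - 2 \sqrt{6} \sqrt{\pi}$ gives
$$I(b) = - 2 \sqrt{6} \sqrt{\pi} e^{- \frac{b^{2}}{6}}.$$

Setting $b = \frac{3}{5}$:
$$I = - \frac{2 \sqrt{6} \sqrt{\pi}}{e^{\frac{3}{50}}}.$$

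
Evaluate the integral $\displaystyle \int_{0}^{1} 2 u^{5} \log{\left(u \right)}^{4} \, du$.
$\frac{1}{162}$

Start from the elementary integral
$$J(a) = \int_{0}^{1} 2 u^{a} \, du = \frac{2}{a + 1}.$$

Differentiating under the integral sign brings down a factor of $\ln u$:
$$\frac{dJ}{da} = \int_{0}^{1} 2 u^{a} \log{\left(u \right)} \, du = - \frac{2}{\left(a + 1\right)^{2}}.$$

Repeating $4$ times in total — each differentiation brings down another $\ln u$ — gives
$$\frac{d^{4}J}{da^{4}} = \int_{0}^{1} 2 u^{a} \log{\left(u \right)}^{4} \, du = \frac{48}{\left(a + 1\right)^{5}},$$
and the integrand here is exactly the target integrand, so $I = \frac{48}{\left(a + 1\right)^{5}}$.

Setting $a = 5$:
$$I = \frac{1}{162}.$$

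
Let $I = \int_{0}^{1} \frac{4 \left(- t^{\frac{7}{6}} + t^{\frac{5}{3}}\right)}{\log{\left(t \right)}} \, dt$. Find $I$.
$\log{\left(\frac{65536}{28561} \right)}$

Introduce a parameter $a$ in the exponent: let $I(a) = \int_{0}^{1} \frac{4 \left(- t^{\frac{7}{6}} + t^{a}\right)}{\log{\left(t \right)}} \, dt$.

Since $\dfrac{\partial}{\partial a}\,t^{a} = t^{a} \ln t$, the $\ln t$ in the denominator cancels and
$$\frac{dI}{da} = \int_{0}^{1} 4 t^{a} \, dt = 4 \left[\frac{t^{a+1}}{a+1}\right]_0^1 = \frac{4}{a + 1}.$$

Integrating with respect to $a$ gives $I(a) = \log{\left(\frac{1296 \left(a + 1\right)^{4}}{28561} \right)} + C$.

At $a = \frac{7}{6}$ the integrand is identically $0$, so $I(\frac{7}{6}) = 0$. The closed form gives $0$, hence $C = 0$.

Setting $a = \frac{5}{3}$:
$$I = \log{\left(\frac{65536}{28561} \right)}.$$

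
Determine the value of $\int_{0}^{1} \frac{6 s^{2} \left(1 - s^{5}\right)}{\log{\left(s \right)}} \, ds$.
$\log{\left(\frac{729}{262144} \right)}$

Replace the exponent $2$ by a parameter $a$: let $I(a) = \int_{0}^{1} \frac{6 \left(- s^{7} + s^{a}\right)}{\log{\left(s \right)}} \, ds$.

Since $\dfrac{\partial}{\partial a}\,s^{a} = s^{a} \ln s$, the $\ln s$ in the denominator cancels and
$$\frac{dI}{da} = \int_{0}^{1} 6 s^{a} \, ds = 6 \left[\frac{s^{a+1}}{a+1}\right]_0^1 = \frac{6}{a + 1}.$$

Integrating with respect to $a$ gives $I(a) = \log{\left(\frac{\left(a + 1\right)^{6}}{262144} \right)} + C$.

At $a = 7$ the integrand is identically $0$, so $I(7) = 0$. The closed form gives $0$, hence $C = 0$.

Setting $a = 2$:
$$I = \log{\left(\frac{729}{262144} \right)}.$$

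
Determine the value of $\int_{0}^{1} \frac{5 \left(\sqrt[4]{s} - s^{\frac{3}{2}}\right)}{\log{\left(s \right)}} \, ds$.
$- \log{\left(32 \right)}$

Replace the exponent $\frac{1}{4}$ by a parameter $a$: let $I(a) = \int_{0}^{1} \frac{5 \left(- s^{\frac{3}{2}} + s^{a}\right)}{\log{\left(s \right)}} \, ds$.

Since $\dfrac{\partial}{\partial a}\,s^{a} = s^{a} \ln s$, the $\ln s$ in the denominator cancels and
$$\frac{dI}{da} = \int_{0}^{1} 5 s^{a} \, ds = 5 \left[\frac{s^{a+1}}{a+1}\right]_0^1 = \frac{5}{a + 1}.$$

Integrating with respect to $a$ gives $I(a) = \log{\left(\frac{32 \left(a + 1\right)^{5}}{3125} \right)} + C$.

At $a = \frac{3}{2}$ the integrand is identically $0$, so $I(\frac{3}{2}) = 0$. The closed form gives $0$, hence $C = 0$.

Setting $a = \frac{1}{4}$:
$$I = - \log{\left(32 \right)}.$$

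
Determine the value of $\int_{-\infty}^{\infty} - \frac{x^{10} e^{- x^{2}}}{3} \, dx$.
$- \frac{315 \sqrt{\pi}}{32}$

Begin with the known integral
$$J(a) = \int_{-\infty}^{\infty} - \frac{e^{- a x^{2}}}{3} \, dx = - \frac{\sqrt{\pi}}{3 \sqrt{a}}.$$

Differentiating under the integral sign brings down a factor of $(-x^2)$:
$$\frac{dJ}{da} = \int_{-\infty}^{\infty} \frac{x^{2} e^{- a x^{2}}}{3} \, dx = \frac{\sqrt{\pi}}{6 a^{\frac{3}{2}}}.$$

Repeating $5$ times in total — each differentiation brings down another $(-x^2)$ — gives
$$\frac{d^{5}J}{da^{5}} = \int_{-\infty}^{\infty} \frac{x^{10} e^{- a x^{2}}}{3} \, dx = \frac{315 \sqrt{\pi}}{32 a^{\frac{11}{2}}},$$
and the integrand here is $(-1)^{5}$ times the target integrand, so $I = (-1)^{5}\,\frac{d^{5}J}{da^{5}} = - \frac{315 \sqrt{\pi}}{32 a^{\frac{11}{2}}}$.

Setting $a = 1$:
$$I = - \frac{315 \sqrt{\pi}}{32}.$$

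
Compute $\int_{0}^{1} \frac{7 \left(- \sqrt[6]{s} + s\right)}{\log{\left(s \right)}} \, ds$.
$\log{\left(\frac{35831808}{823543} \right)}$

Introduce a parameter $a$ in the exponent: let $I(a) = \int_{0}^{1} \frac{7 \left(- \sqrt[6]{s} + s^{a}\right)}{\log{\left(s \right)}} \, ds$.

Since $\dfrac{\partial}{\partial a}\,s^{a} = s^{a} \ln s$, the $\ln s$ in the denominator cancels and
$$\frac{dI}{da} = \int_{0}^{1} 7 s^{a} \, ds = 7 \left[\frac{s^{a+1}}{a+1}\right]_0^1 = \frac{7}{a + 1}.$$

Integrating with respect to $a$ gives $I(a) = \log{\left(\frac{279936 \left(a + 1\right)^{7}}{823543} \right)} + C$.

At $a = \frac{1}{6}$ the integrand is identically $0$, so $I(\frac{1}{6}) = 0$. The closed form gives $0$, hence $C = 0$.

Setting $a = 1$:
$$I = \log{\left(\frac{35831808}{823543} \right)}.$$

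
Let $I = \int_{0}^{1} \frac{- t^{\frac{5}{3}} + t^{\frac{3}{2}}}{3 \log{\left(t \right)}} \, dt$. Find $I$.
$- \frac{4 \log{\left(2 \right)}}{3} + \frac{\log{\left(15 \right)}}{3}$

Introduce a parameter $a$ in the exponent: let $I(a) = \int_{0}^{1} \frac{t^{\frac{3}{2}} - t^{a}}{3 \log{\left(t \right)}} \, dt$.

Since $\dfrac{\partial}{\partial a}\,t^{a} = t^{a} \ln t$, the $\ln t$ in the denominator cancels and
$$\frac{dI}{da} = \int_{0}^{1} - \frac{1}{3} t^{a} \, dt = - \frac{1}{3} \left[\frac{t^{a+1}}{a+1}\right]_0^1 = - \frac{1}{3 a + 3}.$$

Integrating with respect to $a$ gives $I(a) = - \frac{\log{\left(a + 1 \right)}}{3} - \frac{\log{\left(2 \right)}}{3} + \frac{\log{\left(5 \right)}}{3} + C$.

At $a = \frac{3}{2}$ the integrand is identically $0$, so $I(\frac{3}{2}) = 0$. The closed form gives $0$, hence $C = 0$.

Setting $a = \frac{5}{3}$:
$$I = - \frac{4 \log{\left(2 \right)}}{3} + \frac{\log{\left(15 \right)}}{3}.$$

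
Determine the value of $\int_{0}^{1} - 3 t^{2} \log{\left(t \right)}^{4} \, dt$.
$- \frac{8}{27}$

Start from the elementary integral
$$J(a) = \int_{0}^{1} - 3 t^{a} \, dt = - \frac{3}{a + 1}.$$

Differentiating under the integral sign brings down a factor of $\ln t$:
$$\frac{dJ}{da} = \int_{0}^{1} - 3 t^{a} \log{\left(t \right)} \, dt = \frac{3}{\left(a + 1\right)^{2}}.$$

Repeating $4$ times in total — each differentiation brings down another $\ln t$ — gives
$$\frac{d^{4}J}{da^{4}} = \int_{0}^{1} - 3 t^{a} \log{\left(t \right)}^{4} \, dt = - \frac{72}{\left(a + 1\right)^{5}},$$
and the integrand here is exactly the target integrand, so $I = - \frac{72}{\left(a + 1\right)^{5}}$.

Setting $a = 2$:
$$I = - \frac{8}{27}.$$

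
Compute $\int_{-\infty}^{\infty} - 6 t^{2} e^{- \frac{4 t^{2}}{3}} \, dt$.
$- \frac{9 \sqrt{3} \sqrt{\pi}}{8}$

Consider the simpler parametrised integral
$$J(a) = \int_{-\infty}^{\infty} - 6 e^{- a t^{2}} \, dt = - \frac{6 \sqrt{\pi}}{\sqrt{a}}.$$

Differentiating under the integral sign brings down a factor of $(-t^2)$:
$$\frac{dJ}{da} = \int_{-\infty}^{\infty} 6 t^{2} e^{- a t^{2}} \, dt = \frac{3 \sqrt{\pi}}{a^{\frac{3}{2}}}.$$

The integral on the left is $-I$, so $I = - \frac{3 \sqrt{\pi}}{a^{\frac{3}{2}}}$.

Setting $a = \frac{4}{3}$:
$$I = - \frac{9 \sqrt{3} \sqrt{\pi}}{8}.$$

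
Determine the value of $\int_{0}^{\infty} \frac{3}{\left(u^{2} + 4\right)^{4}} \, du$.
$\frac{15 \pi}{4096}$

Start from the standard arctangent integral
$$J(a) = \int_{0}^{\infty} \frac{3}{a^{2} + u^{2}} \, du = \frac{3 \pi}{2 a}.$$

Differentiating under the integral sign with respect to $a$,
$$\frac{dJ}{da} = \int_{0}^{\infty} - \frac{6 a}{\left(a^{2} + u^{2}\right)^{2}} \, du = - \frac{3 \pi}{2 a^{2}},$$
so $\int_{0}^{\infty} \frac{3}{\left(a^{2} + u^{2}\right)^{2}} \, du = \frac{3 \pi}{4 a^{3}}$.

Repeating — each differentiation of $1/(u^2+a^2)^j$ produces $-2ja/(u^2+a^2)^{j+1}$ — and dividing through by $-2ja$ at each step yields, after $3$ differentiations in total,
$$\int_{0}^{\infty} \frac{3}{\left(a^{2} + u^{2}\right)^{4}} \, du = \frac{15 \pi}{32 a^{7}}.$$

Setting $a = 2$:
$$I = \frac{15 \pi}{4096}.$$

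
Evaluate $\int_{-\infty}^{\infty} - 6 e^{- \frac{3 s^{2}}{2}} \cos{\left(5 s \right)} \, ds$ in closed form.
$- \frac{2 \sqrt{6} \sqrt{\pi}}{e^{\frac{25}{6}}}$

Treat the cosine frequency as a parameter and define $I(b) = \int_{-\infty}^{\infty} - 6 e^{- \frac{3 s^{2}}{2}} \cos{\left(b s \right)} \, ds$.

Differentiating under the integral sign,
$$I'(b) = \int_{-\infty}^{\infty} 6 s e^{- \frac{3 s^{2}}{2}} \sin{\left(b s \right)} \, ds.$$

Integrate $\int_{-\infty}^{\infty} s \sin(b s)\, e^{- \frac{3 s^{2}}{2}}\, ds$ by parts with $u = \sin(b s)$ and $dv = s\, e^{- \frac{3 s^{2}}{2}}\, ds$, giving $v = - \frac{e^{- \frac{3 s^{2}}{2}}}{3}$. The boundary term vanishes and
$$\int_{-\infty}^{\infty} s \sin(b s)\, e^{- \frac{3 s^{2}}{2}}\, ds = \frac{b}{3} \int_{-\infty}^{\infty} \cos(b s)\, e^{- \frac{3 s^{2}}{2}}\, ds,$$
so $I'(b) = - \frac{b}{3}\, I(b)$.

This is a separable first-order ODE; solving with the initial condition $I(0) = \int_{-\infty}^{\infty} - 6 e^{- \frac{3 s^{2}}{2}}\,ds = - 2 \sqrt{6} \sqrt{\pi}$ gives
$$I(b) = - 2 \sqrt{6} \sqrt{\pi} e^{- \frac{b^{2}}{6}}.$$

Setting $b = 5$:
$$I = - \frac{2 \sqrt{6} \sqrt{\pi}}{e^{\frac{25}{6}}}.$$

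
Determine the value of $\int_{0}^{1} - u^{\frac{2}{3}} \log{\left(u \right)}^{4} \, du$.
$- \frac{5832}{3125}$

Begin with the known integral
$$J(a) = \int_{0}^{1} - u^{a} \, du = - \frac{1}{a + 1}.$$

Differentiating under the integral sign brings down a factor of $\ln u$:
$$\frac{dJ}{da} = \int_{0}^{1} - u^{a} \log{\left(u \right)} \, du = \frac{1}{\left(a + 1\right)^{2}}.$$

Repeating $4$ times in total — each differentiation brings down another $\ln u$ — gives
$$\frac{d^{4}J}{da^{4}} = \int_{0}^{1} - u^{a} \log{\left(u \right)}^{4} \, du = - \frac{24}{\left(a + 1\right)^{5}},$$
and the integrand here is exactly the target integrand, so $I = - \frac{24}{\left(a + 1\right)^{5}}$.

Setting $a = \frac{2}{3}$:
$$I = - \frac{5832}{3125}.$$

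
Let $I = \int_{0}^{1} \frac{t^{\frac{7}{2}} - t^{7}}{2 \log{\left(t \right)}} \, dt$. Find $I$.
$\log{\left(\frac{3}{4} \right)}$

Replace the exponent $\frac{7}{2}$ by a parameter $a$: let $I(a) = \int_{0}^{1} \frac{- t^{7} + t^{a}}{2 \log{\left(t \right)}} \, dt$.

Since $\dfrac{\partial}{\partial a}\,t^{a} = t^{a} \ln t$, the $\ln t$ in the denominator cancels and
$$\frac{dI}{da} = \int_{0}^{1} \frac{1}{2} t^{a} \, dt = \frac{1}{2} \left[\frac{t^{a+1}}{a+1}\right]_0^1 = \frac{1}{2 \left(a + 1\right)}.$$

Integrating with respect to $a$ gives $I(a) = \frac{\log{\left(a + 1 \right)}}{2} - \frac{3 \log{\left(2 \right)}}{2} + C$.

At $a = 7$ the integrand is identically $0$, so $I(7) = 0$. The closed form gives $0$, hence $C = 0$.

Setting $a = \frac{7}{2}$:
$$I = \log{\left(\frac{3}{4} \right)}.$$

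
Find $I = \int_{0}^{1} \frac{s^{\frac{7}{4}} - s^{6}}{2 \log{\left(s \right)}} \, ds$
$\log{\left(\frac{\sqrt{77}}{14} \right)}$

Introduce a parameter $a$ in the exponent: let $I(a) = \int_{0}^{1} \frac{s^{\frac{7}{4}} - s^{a}}{2 \log{\left(s \right)}} \, ds$.

Since $\dfrac{\partial}{\partial a}\,s^{a} = s^{a} \ln s$, the $\ln s$ in the denominator cancels and
$$\frac{dI}{da} = \int_{0}^{1} - \frac{1}{2} s^{a} \, ds = - \frac{1}{2} \left[\frac{s^{a+1}}{a+1}\right]_0^1 = - \frac{1}{2 a + 2}.$$

Integrating with respect to $a$ gives $I(a) = - \frac{\log{\left(a + 1 \right)}}{2} - \log{\left(2 \right)} + \frac{\log{\left(11 \right)}}{2} + C$.

At $a = \frac{7}{4}$ the integrand is identically $0$, so $I(\frac{7}{4}) = 0$. The closed form gives $0$, hence $C = 0$.

Setting $a = 6$:
$$I = \log{\left(\frac{\sqrt{77}}{14} \right)}.$$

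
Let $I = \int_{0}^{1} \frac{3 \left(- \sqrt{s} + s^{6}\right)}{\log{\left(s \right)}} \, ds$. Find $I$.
$\log{\left(\frac{2744}{27} \right)}$

Consider the one-parameter family: let $I(a) = \int_{0}^{1} \frac{3 \left(- \sqrt{s} + s^{a}\right)}{\log{\left(s \right)}} \, ds$.

Since $\dfrac{\partial}{\partial a}\,s^{a} = s^{a} \ln s$, the $\ln s$ in the denominator cancels and
$$\frac{dI}{da} = \int_{0}^{1} 3 s^{a} \, ds = 3 \left[\frac{s^{a+1}}{a+1}\right]_0^1 = \frac{3}{a + 1}.$$

Integrating with respect to $a$ gives $I(a) = \log{\left(\frac{8 \left(a + 1\right)^{3}}{27} \right)} + C$.

At $a = \frac{1}{2}$ the integrand is identically $0$, so $I(\frac{1}{2}) = 0$. The closed form gives $0$, hence $C = 0$.

Setting $a = 6$:
$$I = \log{\left(\frac{2744}{27} \right)}.$$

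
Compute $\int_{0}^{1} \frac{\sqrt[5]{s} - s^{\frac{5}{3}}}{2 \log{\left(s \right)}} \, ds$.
$\log{\left(\frac{3 \sqrt{5}}{10} \right)}$

Consider the one-parameter family: let $I(a) = \int_{0}^{1} \frac{\sqrt[5]{s} - s^{a}}{2 \log{\left(s \right)}} \, ds$.

Since $\dfrac{\partial}{\partial a}\,s^{a} = s^{a} \ln s$, the $\ln s$ in the denominator cancels and
$$\frac{dI}{da} = \int_{0}^{1} - \frac{1}{2} s^{a} \, ds = - \frac{1}{2} \left[\frac{s^{a+1}}{a+1}\right]_0^1 = - \frac{1}{2 a + 2}.$$

Integrating with respect to $a$ gives $I(a) = - \frac{\log{\left(a + 1 \right)}}{2} - \frac{\log{\left(5 \right)}}{2} + \frac{\log{\left(6 \right)}}{2} + C$.

At $a = \frac{1}{5}$ the integrand is identically $0$, so $I(\frac{1}{5}) = 0$. The closed form gives $0$, hence $C = 0$.

Setting $a = \frac{5}{3}$:
$$I = \log{\left(\frac{3 \sqrt{5}}{10} \right)}.$$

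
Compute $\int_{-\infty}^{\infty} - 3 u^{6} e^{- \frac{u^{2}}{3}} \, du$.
$- \frac{1215 \sqrt{3} \sqrt{\pi}}{8}$

Begin with the known integral
$$J(a) = \int_{-\infty}^{\infty} - 3 e^{- a u^{2}} \, du = - \frac{3 \sqrt{\pi}}{\sqrt{a}}.$$

Differentiating under the integral sign brings down a factor of $(-u^2)$:
$$\frac{dJ}{da} = \int_{-\infty}^{\infty} 3 u^{2} e^{- a u^{2}} \, du = \frac{3 \sqrt{\pi}}{2 a^{\frac{3}{2}}}.$$

Repeating $3$ times in total — each differentiation brings down another $(-u^2)$ — gives
$$\frac{d^{3}J}{da^{3}} = \int_{-\infty}^{\infty} 3 u^{6} e^{- a u^{2}} \, du = \frac{45 \sqrt{\pi}}{8 a^{\frac{7}{2}}},$$
and the integrand here is $(-1)^{3}$ times the target integrand, so $I = (-1)^{3}\,\frac{d^{3}J}{da^{3}} = - \frac{45 \sqrt{\pi}}{8 a^{\frac{7}{2}}}$.

Setting $a = \frac{1}{3}$:
$$I = - \frac{1215 \sqrt{3} \sqrt{\pi}}{8}.$$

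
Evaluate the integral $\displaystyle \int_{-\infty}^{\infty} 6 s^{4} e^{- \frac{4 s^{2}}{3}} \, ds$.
$\frac{81 \sqrt{3} \sqrt{\pi}}{64}$

Start from the elementary integral
$$J(a) = \int_{-\infty}^{\infty} 6 e^{- a s^{2}} \, ds = \frac{6 \sqrt{\pi}}{\sqrt{a}}.$$

Differentiating under the integral sign brings down a factor of $(-s^2)$:
$$\frac{dJ}{da} = \int_{-\infty}^{\infty} - 6 s^{2} e^{- a s^{2}} \, ds = - \frac{3 \sqrt{\pi}}{a^{\frac{3}{2}}}.$$

Repeating twice in total — each differentiation brings down another $(-s^2)$ — gives
$$\frac{d^{2}J}{da^{2}} = \int_{-\infty}^{\infty} 6 s^{4} e^{- a s^{2}} \, ds = \frac{9 \sqrt{\pi}}{2 a^{\frac{5}{2}}},$$
and the integrand here is exactly the target integrand, so $I = \frac{9 \sqrt{\pi}}{2 a^{\frac{5}{2}}}$.

Setting $a = \frac{4}{3}$:
$$I = \frac{81 \sqrt{3} \sqrt{\pi}}{64}.$$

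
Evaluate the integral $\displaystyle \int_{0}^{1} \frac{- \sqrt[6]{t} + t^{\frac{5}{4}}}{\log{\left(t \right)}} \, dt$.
$\log{\left(\frac{27}{14} \right)}$

Replace the exponent $\frac{5}{4}$ by a parameter $a$: let $I(a) = \int_{0}^{1} \frac{- \sqrt[6]{t} + t^{a}}{\log{\left(t \right)}} \, dt$.

Since $\dfrac{\partial}{\partial a}\,t^{a} = t^{a} \ln t$, the $\ln t$ in the denominator cancels and
$$\frac{dI}{da} = \int_{0}^{1} t^{a} \, dt = \left[\frac{t^{a+1}}{a+1}\right]_0^1 = \frac{1}{a + 1}.$$

Integrating with respect to $a$ gives $I(a) = \log{\left(\frac{6 a}{7} + \frac{6}{7} \right)} + C$.

At $a = \frac{1}{6}$ the integrand is identically $0$, so $I(\frac{1}{6}) = 0$. The closed form gives $0$, hence $C = 0$.

Setting $a = \frac{5}{4}$:
$$I = \log{\left(\frac{27}{14} \right)}.$$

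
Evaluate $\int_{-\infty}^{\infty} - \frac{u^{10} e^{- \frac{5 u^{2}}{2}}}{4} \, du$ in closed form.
$- \frac{189 \sqrt{10} \sqrt{\pi}}{12500}$

Consider the simpler parametrised integral
$$J(a) = \int_{-\infty}^{\infty} - \frac{e^{- a u^{2}}}{4} \, du = - \frac{\sqrt{\pi}}{4 \sqrt{a}}.$$

Differentiating under the integral sign brings down a factor of $(-u^2)$:
$$\frac{dJ}{da} = \int_{-\infty}^{\infty} \frac{u^{2} e^{- a u^{2}}}{4} \, du = \frac{\sqrt{\pi}}{8 a^{\frac{3}{2}}}.$$

Repeating $5$ times in total — each differentiation brings down another $(-u^2)$ — gives
$$\frac{d^{5}J}{da^{5}} = \int_{-\infty}^{\infty} \frac{u^{10} e^{- a u^{2}}}{4} \, du = \frac{945 \sqrt{\pi}}{128 a^{\frac{11}{2}}},$$
and the integrand here is $(-1)^{5}$ times the target integrand, so $I = (-1)^{5}\,\frac{d^{5}J}{da^{5}} = - \frac{945 \sqrt{\pi}}{128 a^{\frac{11}{2}}}$.

Setting $a = \frac{5}{2}$:
$$I = - \frac{189 \sqrt{10} \sqrt{\pi}}{12500}.$$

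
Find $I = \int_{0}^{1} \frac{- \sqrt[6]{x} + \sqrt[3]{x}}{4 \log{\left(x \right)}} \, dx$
$\log{\left(\frac{14^{\frac{3}{4}}}{7} \right)}$

Introduce a parameter $a$ in the exponent: let $I(a) = \int_{0}^{1} \frac{\sqrt[3]{x} - x^{a}}{4 \log{\left(x \right)}} \, dx$.

Since $\dfrac{\partial}{\partial a}\,x^{a} = x^{a} \ln x$, the $\ln x$ in the denominator cancels and
$$\frac{dI}{da} = \int_{0}^{1} - \frac{1}{4} x^{a} \, dx = - \frac{1}{4} \left[\frac{x^{a+1}}{a+1}\right]_0^1 = - \frac{1}{4 a + 4}.$$

Integrating with respect to $a$ gives $I(a) = - \frac{\log{\left(a + 1 \right)}}{4} - \frac{\log{\left(3 \right)}}{4} + \frac{\log{\left(2 \right)}}{2} + C$.

At $a = \frac{1}{3}$ the integrand is identically $0$, so $I(\frac{1}{3}) = 0$. The closed form gives $0$, hence $C = 0$.

Setting $a = \frac{1}{6}$:
$$I = \log{\left(\frac{14^{\frac{3}{4}}}{7} \right)}.$$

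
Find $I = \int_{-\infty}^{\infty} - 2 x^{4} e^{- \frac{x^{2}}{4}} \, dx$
$- 48 \sqrt{\pi}$

Begin with the known integral
$$J(a) = \int_{-\infty}^{\infty} - 2 e^{- a x^{2}} \, dx = - \frac{2 \sqrt{\pi}}{\sqrt{a}}.$$

Differentiating under the integral sign brings down a factor of $(-x^2)$:
$$\frac{dJ}{da} = \int_{-\infty}^{\infty} 2 x^{2} e^{- a x^{2}} \, dx = \frac{\sqrt{\pi}}{a^{\frac{3}{2}}}.$$

Repeating twice in total — each differentiation brings down another $(-x^2)$ — gives
$$\frac{d^{2}J}{da^{2}} = \int_{-\infty}^{\infty} - 2 x^{4} e^{- a x^{2}} \, dx = - \frac{3 \sqrt{\pi}}{2 a^{\frac{5}{2}}},$$
and the integrand here is exactly the target integrand, so $I = - \frac{3 \sqrt{\pi}}{2 a^{\frac{5}{2}}}$.

Setting $a = \frac{1}{4}$:
$$I = - 48 \sqrt{\pi}.$$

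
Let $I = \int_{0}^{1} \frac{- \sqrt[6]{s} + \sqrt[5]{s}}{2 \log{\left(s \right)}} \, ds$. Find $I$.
$- \frac{\log{\left(35 \right)}}{2} + \log{\left(6 \right)}$

Consider the one-parameter family: let $I(a) = \int_{0}^{1} \frac{- \sqrt[6]{s} + s^{a}}{2 \log{\left(s \right)}} \, ds$.

Since $\dfrac{\partial}{\partial a}\,s^{a} = s^{a} \ln s$, the $\ln s$ in the denominator cancels and
$$\frac{dI}{da} = \int_{0}^{1} \frac{1}{2} s^{a} \, ds = \frac{1}{2} \left[\frac{s^{a+1}}{a+1}\right]_0^1 = \frac{1}{2 \left(a + 1\right)}.$$

Integrating with respect to $a$ gives $I(a) = \log{\left(\frac{\sqrt{42} \sqrt{a + 1}}{7} \right)} + C$.

At $a = \frac{1}{6}$ the integrand is identically $0$, so $I(\frac{1}{6}) = 0$. The closed form gives $0$, hence $C = 0$.

Setting $a = \frac{1}{5}$:
$$I = - \frac{\log{\left(35 \right)}}{2} + \log{\left(6 \right)}.$$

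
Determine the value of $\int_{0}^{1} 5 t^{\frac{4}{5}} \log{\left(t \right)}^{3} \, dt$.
$- \frac{6250}{2187}$

Begin with the known integral
$$J(a) = \int_{0}^{1} 5 t^{a} \, dt = \frac{5}{a + 1}.$$

Differentiating under the integral sign brings down a factor of $\ln t$:
$$\frac{dJ}{da} = \int_{0}^{1} 5 t^{a} \log{\left(t \right)} \, dt = - \frac{5}{\left(a + 1\right)^{2}}.$$

Repeating $3$ times in total — each differentiation brings down another $\ln t$ — gives
$$\frac{d^{3}J}{da^{3}} = \int_{0}^{1} 5 t^{a} \log{\left(t \right)}^{3} \, dt = - \frac{30}{\left(a + 1\right)^{4}},$$
and the integrand here is exactly the target integrand, so $I = - \frac{30}{\left(a + 1\right)^{4}}$.

Setting $a = \frac{4}{5}$:
$$I = - \frac{6250}{2187}.$$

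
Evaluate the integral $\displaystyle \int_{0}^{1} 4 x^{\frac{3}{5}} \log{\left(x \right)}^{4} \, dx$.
$\frac{9375}{1024}$

Consider the simpler parametrised integral
$$J(a) = \int_{0}^{1} 4 x^{a} \, dx = \frac{4}{a + 1}.$$

Differentiating under the integral sign brings down a factor of $\ln x$:
$$\frac{dJ}{da} = \int_{0}^{1} 4 x^{a} \log{\left(x \right)} \, dx = - \frac{4}{\left(a + 1\right)^{2}}.$$

Repeating $4$ times in total — each differentiation brings down another $\ln x$ — gives
$$\frac{d^{4}J}{da^{4}} = \int_{0}^{1} 4 x^{a} \log{\left(x \right)}^{4} \, dx = \frac{96}{\left(a + 1\right)^{5}},$$
and the integrand here is exactly the target integrand, so $I = \frac{96}{\left(a + 1\right)^{5}}$.

Setting $a = \frac{3}{5}$:
$$I = \frac{9375}{1024}.$$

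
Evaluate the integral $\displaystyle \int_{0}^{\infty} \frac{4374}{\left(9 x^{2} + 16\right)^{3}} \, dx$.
$\frac{2187 \pi}{8192}$

Recall the elementary integral
$$J(a) = \int_{0}^{\infty} \frac{6}{a^{2} + x^{2}} \, dx = \frac{3 \pi}{a}.$$

Differentiating under the integral sign with respect to $a$,
$$\frac{dJ}{da} = \int_{0}^{\infty} - \frac{12 a}{\left(a^{2} + x^{2}\right)^{2}} \, dx = - \frac{3 \pi}{a^{2}},$$
so $\int_{0}^{\infty} \frac{6}{\left(a^{2} + x^{2}\right)^{2}} \, dx = \frac{3 \pi}{2 a^{3}}$.

Repeating — each differentiation of $1/(x^2+a^2)^j$ produces $-2ja/(x^2+a^2)^{j+1}$ — and dividing through by $-2ja$ at each step yields, after $2$ differentiations in total,
$$\int_{0}^{\infty} \frac{6}{\left(a^{2} + x^{2}\right)^{3}} \, dx = \frac{9 \pi}{8 a^{5}}.$$

Setting $a = \frac{4}{3}$:
$$I = \frac{2187 \pi}{8192}.$$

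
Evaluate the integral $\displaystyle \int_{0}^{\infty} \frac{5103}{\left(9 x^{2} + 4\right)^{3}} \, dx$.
$\frac{5103 \pi}{512}$

Recall the elementary integral
$$J(a) = \int_{0}^{\infty} \frac{7}{a^{2} + x^{2}} \, dx = \frac{7 \pi}{2 a}.$$

Differentiating under the integral sign with respect to $a$,
$$\frac{dJ}{da} = \int_{0}^{\infty} - \frac{14 a}{\left(a^{2} + x^{2}\right)^{2}} \, dx = - \frac{7 \pi}{2 a^{2}},$$
so $\int_{0}^{\infty} \frac{7}{\left(a^{2} + x^{2}\right)^{2}} \, dx = \frac{7 \pi}{4 a^{3}}$.

Repeating — each differentiation of $1/(x^2+a^2)^j$ produces $-2ja/(x^2+a^2)^{j+1}$ — and dividing through by $-2ja$ at each step yields, after $2$ differentiations in total,
$$\int_{0}^{\infty} \frac{7}{\left(a^{2} + x^{2}\right)^{3}} \, dx = \frac{21 \pi}{16 a^{5}}.$$

Setting $a = \frac{2}{3}$:
$$I = \frac{5103 \pi}{512}.$$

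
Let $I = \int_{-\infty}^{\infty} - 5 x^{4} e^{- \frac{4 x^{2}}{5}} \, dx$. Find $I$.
$- \frac{375 \sqrt{5} \sqrt{\pi}}{128}$

Consider the simpler parametrised integral
$$J(a) = \int_{-\infty}^{\infty} - 5 e^{- a x^{2}} \, dx = - \frac{5 \sqrt{\pi}}{\sqrt{a}}.$$

Differentiating under the integral sign brings down a factor of $(-x^2)$:
$$\frac{dJ}{da} = \int_{-\infty}^{\infty} 5 x^{2} e^{- a x^{2}} \, dx = \frac{5 \sqrt{\pi}}{2 a^{\frac{3}{2}}}.$$

Repeating twice in total — each differentiation brings down another $(-x^2)$ — gives
$$\frac{d^{2}J}{da^{2}} = \int_{-\infty}^{\infty} - 5 x^{4} e^{- a x^{2}} \, dx = - \frac{15 \sqrt{\pi}}{4 a^{\frac{5}{2}}},$$
and the integrand here is exactly the target integrand, so $I = - \frac{15 \sqrt{\pi}}{4 a^{\frac{5}{2}}}$.

Setting $a = \frac{4}{5}$:
$$I = - \frac{375 \sqrt{5} \sqrt{\pi}}{128}.$$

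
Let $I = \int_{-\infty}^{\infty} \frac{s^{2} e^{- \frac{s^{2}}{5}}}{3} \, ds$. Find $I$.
$\frac{5 \sqrt{5} \sqrt{\pi}}{6}$

Start from the elementary integral
$$J(a) = \int_{-\infty}^{\infty} \frac{e^{- a s^{2}}}{3} \, ds = \frac{\sqrt{\pi}}{3 \sqrt{a}}.$$

Differentiating under the integral sign brings down a factor of $(-s^2)$:
$$\frac{dJ}{da} = \int_{-\infty}^{\infty} - \frac{s^{2} e^{- a s^{2}}}{3} \, ds = - \frac{\sqrt{\pi}}{6 a^{\frac{3}{2}}}.$$

The integral on the left is $-I$, so $I = \frac{\sqrt{\pi}}{6 a^{\frac{3}{2}}}$.

Setting $a = \frac{1}{5}$:
$$I = \frac{5 \sqrt{5} \sqrt{\pi}}{6}.$$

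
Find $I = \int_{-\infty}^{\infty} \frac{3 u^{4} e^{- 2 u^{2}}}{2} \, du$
$\frac{9 \sqrt{2} \sqrt{\pi}}{64}$

Consider the simpler parametrised integral
$$J(a) = \int_{-\infty}^{\infty} \frac{3 e^{- a u^{2}}}{2} \, du = \frac{3 \sqrt{\pi}}{2 \sqrt{a}}.$$

Differentiating under the integral sign brings down a factor of $(-u^2)$:
$$\frac{dJ}{da} = \int_{-\infty}^{\infty} - \frac{3 u^{2} e^{- a u^{2}}}{2} \, du = - \frac{3 \sqrt{\pi}}{4 a^{\frac{3}{2}}}.$$

Repeating twice in total — each differentiation brings down another $(-u^2)$ — gives
$$\frac{d^{2}J}{da^{2}} = \int_{-\infty}^{\infty} \frac{3 u^{4} e^{- a u^{2}}}{2} \, du = \frac{9 \sqrt{\pi}}{8 a^{\frac{5}{2}}},$$
and the integrand here is exactly the target integrand, so $I = \frac{9 \sqrt{\pi}}{8 a^{\frac{5}{2}}}$.

Setting $a = 2$:
$$I = \frac{9 \sqrt{2} \sqrt{\pi}}{64}.$$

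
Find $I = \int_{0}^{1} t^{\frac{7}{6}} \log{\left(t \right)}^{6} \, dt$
$\frac{201553920}{62748517}$

Begin with the known integral
$$J(a) = \int_{0}^{1} t^{a} \, dt = \frac{1}{a + 1}.$$

Differentiating under the integral sign brings down a factor of $\ln t$:
$$\frac{dJ}{da} = \int_{0}^{1} t^{a} \log{\left(t \right)} \, dt = - \frac{1}{\left(a + 1\right)^{2}}.$$

Repeating $6$ times in total — each differentiation brings down another $\ln t$ — gives
$$\frac{d^{6}J}{da^{6}} = \int_{0}^{1} t^{a} \log{\left(t \right)}^{6} \, dt = \frac{720}{\left(a + 1\right)^{7}},$$
and the integrand here is exactly the target integrand, so $I = \frac{720}{\left(a + 1\right)^{7}}$.

Setting $a = \frac{7}{6}$:
$$I = \frac{201553920}{62748517}.$$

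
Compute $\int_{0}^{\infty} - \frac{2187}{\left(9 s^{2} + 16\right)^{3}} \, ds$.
$- \frac{2187 \pi}{16384}$

Recall the elementary integral
$$J(a) = \int_{0}^{\infty} - \frac{3}{a^{2} + s^{2}} \, ds = - \frac{3 \pi}{2 a}.$$

Differentiating under the integral sign with respect to $a$,
$$\frac{dJ}{da} = \int_{0}^{\infty} \frac{6 a}{\left(a^{2} + s^{2}\right)^{2}} \, ds = \frac{3 \pi}{2 a^{2}},$$
so $\int_{0}^{\infty} - \frac{3}{\left(a^{2} + s^{2}\right)^{2}} \, ds = - \frac{3 \pi}{4 a^{3}}$.

Repeating — each differentiation of $1/(s^2+a^2)^j$ produces $-2ja/(s^2+a^2)^{j+1}$ — and dividing through by $-2ja$ at each step yields, after $2$ differentiations in total,
$$\int_{0}^{\infty} - \frac{3}{\left(a^{2} + s^{2}\right)^{3}} \, ds = - \frac{9 \pi}{16 a^{5}}.$$

Setting $a = \frac{4}{3}$:
$$I = - \frac{2187 \pi}{16384}.$$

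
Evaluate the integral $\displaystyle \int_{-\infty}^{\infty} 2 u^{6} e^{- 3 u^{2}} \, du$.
$\frac{5 \sqrt{3} \sqrt{\pi}}{108}$

Consider the simpler parametrised integral
$$J(a) = \int_{-\infty}^{\infty} 2 e^{- a u^{2}} \, du = \frac{2 \sqrt{\pi}}{\sqrt{a}}.$$

Differentiating under the integral sign brings down a factor of $(-u^2)$:
$$\frac{dJ}{da} = \int_{-\infty}^{\infty} - 2 u^{2} e^{- a u^{2}} \, du = - \frac{\sqrt{\pi}}{a^{\frac{3}{2}}}.$$

Repeating $3$ times in total — each differentiation brings down another $(-u^2)$ — gives
$$\frac{d^{3}J}{da^{3}} = \int_{-\infty}^{\infty} - 2 u^{6} e^{- a u^{2}} \, du = - \frac{15 \sqrt{\pi}}{4 a^{\frac{7}{2}}},$$
and the integrand here is $(-1)^{3}$ times the target integrand, so $I = (-1)^{3}\,\frac{d^{3}J}{da^{3}} = \frac{15 \sqrt{\pi}}{4 a^{\frac{7}{2}}}$.

Setting $a = 3$:
$$I = \frac{5 \sqrt{3} \sqrt{\pi}}{108}.$$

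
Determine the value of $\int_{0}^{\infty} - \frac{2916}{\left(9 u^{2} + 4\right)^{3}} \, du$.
$- \frac{729 \pi}{128}$

Begin with the known result
$$J(a) = \int_{0}^{\infty} - \frac{4}{a^{2} + u^{2}} \, du = - \frac{2 \pi}{a}.$$

Differentiating under the integral sign with respect to $a$,
$$\frac{dJ}{da} = \int_{0}^{\infty} \frac{8 a}{\left(a^{2} + u^{2}\right)^{2}} \, du = \frac{2 \pi}{a^{2}},$$
so $\int_{0}^{\infty} - \frac{4}{\left(a^{2} + u^{2}\right)^{2}} \, du = - \frac{\pi}{a^{3}}$.

Repeating — each differentiation of $1/(u^2+a^2)^j$ produces $-2ja/(u^2+a^2)^{j+1}$ — and dividing through by $-2ja$ at each step yields, after $2$ differentiations in total,
$$\int_{0}^{\infty} - \frac{4}{\left(a^{2} + u^{2}\right)^{3}} \, du = - \frac{3 \pi}{4 a^{5}}.$$

Setting $a = \frac{2}{3}$:
$$I = - \frac{729 \pi}{128}.$$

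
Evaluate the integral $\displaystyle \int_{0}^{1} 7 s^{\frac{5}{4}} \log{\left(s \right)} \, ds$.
$- \frac{112}{81}$

Start from the elementary integral
$$J(a) = \int_{0}^{1} 7 s^{a} \, ds = \frac{7}{a + 1}.$$

Differentiating under the integral sign brings down a factor of $\ln s$:
$$\frac{dJ}{da} = \int_{0}^{1} 7 s^{a} \log{\left(s \right)} \, ds = - \frac{7}{\left(a + 1\right)^{2}}.$$

The integral on the left is $I$, so $I = - \frac{7}{\left(a + 1\right)^{2}}$.

Setting $a = \frac{5}{4}$:
$$I = - \frac{112}{81}.$$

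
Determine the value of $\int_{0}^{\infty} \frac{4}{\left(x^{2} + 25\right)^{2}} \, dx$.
$\frac{\pi}{125}$

Begin with the known result
$$J(a) = \int_{0}^{\infty} \frac{4}{a^{2} + x^{2}} \, dx = \frac{2 \pi}{a}.$$

Differentiating under the integral sign with respect to $a$,
$$\frac{dJ}{da} = \int_{0}^{\infty} - \frac{8 a}{\left(a^{2} + x^{2}\right)^{2}} \, dx = - \frac{2 \pi}{a^{2}},$$
so $\int_{0}^{\infty} \frac{4}{\left(a^{2} + x^{2}\right)^{2}} \, dx = \frac{\pi}{a^{3}}$.

Setting $a = 5$:
$$I = \frac{\pi}{125}.$$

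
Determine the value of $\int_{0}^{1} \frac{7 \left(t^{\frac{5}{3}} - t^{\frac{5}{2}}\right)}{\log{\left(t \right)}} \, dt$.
$\log{\left(\frac{268435456}{1801088541} \right)}$

Introduce a parameter $a$ in the exponent: let $I(a) = \int_{0}^{1} \frac{7 \left(- t^{\frac{5}{2}} + t^{a}\right)}{\log{\left(t \right)}} \, dt$.

Since $\dfrac{\partial}{\partial a}\,t^{a} = t^{a} \ln t$, the $\ln t$ in the denominator cancels and
$$\frac{dI}{da} = \int_{0}^{1} 7 t^{a} \, dt = 7 \left[\frac{t^{a+1}}{a+1}\right]_0^1 = \frac{7}{a + 1}.$$

Integrating with respect to $a$ gives $I(a) = \log{\left(\frac{128 \left(a + 1\right)^{7}}{823543} \right)} + C$.

At $a = \frac{5}{2}$ the integrand is identically $0$, so $I(\frac{5}{2}) = 0$. The closed form gives $0$, hence $C = 0$.

Setting $a = \frac{5}{3}$:
$$I = \log{\left(\frac{268435456}{1801088541} \right)}.$$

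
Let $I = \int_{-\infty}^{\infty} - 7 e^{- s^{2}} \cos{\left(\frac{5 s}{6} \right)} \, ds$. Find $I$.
$- \frac{7 \sqrt{\pi}}{e^{\frac{25}{144}}}$

Define $I(b) = \int_{-\infty}^{\infty} - 7 e^{- s^{2}} \cos{\left(b s \right)} \, ds$.

Differentiating under the integral sign,
$$I'(b) = \int_{-\infty}^{\infty} 7 s e^{- s^{2}} \sin{\left(b s \right)} \, ds.$$

Integrate $\int_{-\infty}^{\infty} s \sin(b s)\, e^{- s^{2}}\, ds$ by parts with $u = \sin(b s)$ and $dv = s\, e^{- s^{2}}\, ds$, giving $v = - \frac{e^{- s^{2}}}{2}$. The boundary term vanishes and
$$\int_{-\infty}^{\infty} s \sin(b s)\, e^{- s^{2}}\, ds = \frac{b}{2} \int_{-\infty}^{\infty} \cos(b s)\, e^{- s^{2}}\, ds,$$
so $I'(b) = - \frac{b}{2}\, I(b)$.

This is a separable first-order ODE; solving with the initial condition $I(0) = \int_{-\infty}^{\infty} - 7 e^{- s^{2}}\,ds = - 7 \sqrt{\pi}$ gives
$$I(b) = - 7 \sqrt{\pi} e^{- \frac{b^{2}}{4}}.$$

Setting $b = \frac{5}{6}$:
$$I = - \frac{7 \sqrt{\pi}}{e^{\frac{25}{144}}}.$$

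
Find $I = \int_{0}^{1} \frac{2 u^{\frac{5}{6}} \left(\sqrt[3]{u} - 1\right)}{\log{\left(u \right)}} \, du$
$\log{\left(\frac{169}{121} \right)}$

Introduce a parameter $a$ in the exponent: let $I(a) = \int_{0}^{1} \frac{2 \left(- u^{\frac{5}{6}} + u^{a}\right)}{\log{\left(u \right)}} \, du$.

Since $\dfrac{\partial}{\partial a}\,u^{a} = u^{a} \ln u$, the $\ln u$ in the denominator cancels and
$$\frac{dI}{da} = \int_{0}^{1} 2 u^{a} \, du = 2 \left[\frac{u^{a+1}}{a+1}\right]_0^1 = \frac{2}{a + 1}.$$

Integrating with respect to $a$ gives $I(a) = \log{\left(\frac{36 \left(a + 1\right)^{2}}{121} \right)} + C$.

At $a = \frac{5}{6}$ the integrand is identically $0$, so $I(\frac{5}{6}) = 0$. The closed form gives $0$, hence $C = 0$.

Setting $a = \frac{7}{6}$:
$$I = \log{\left(\frac{169}{121} \right)}.$$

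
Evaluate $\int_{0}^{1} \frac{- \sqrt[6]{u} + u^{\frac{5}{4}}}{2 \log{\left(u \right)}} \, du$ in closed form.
$\log{\left(\frac{3 \sqrt{42}}{14} \right)}$

Consider the one-parameter family: let $I(a) = \int_{0}^{1} \frac{u^{\frac{5}{4}} - u^{a}}{2 \log{\left(u \right)}} \, du$.

Since $\dfrac{\partial}{\partial a}\,u^{a} = u^{a} \ln u$, the $\ln u$ in the denominator cancels and
$$\frac{dI}{da} = \int_{0}^{1} - \frac{1}{2} u^{a} \, du = - \frac{1}{2} \left[\frac{u^{a+1}}{a+1}\right]_0^1 = - \frac{1}{2 a + 2}.$$

Integrating with respect to $a$ gives $I(a) = - \frac{\log{\left(a + 1 \right)}}{2} - \log{\left(2 \right)} + \log{\left(3 \right)} + C$.

At $a = \frac{5}{4}$ the integrand is identically $0$, so $I(\frac{5}{4}) = 0$. The closed form gives $0$, hence $C = 0$.

Setting $a = \frac{1}{6}$:
$$I = \log{\left(\frac{3 \sqrt{42}}{14} \right)}.$$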